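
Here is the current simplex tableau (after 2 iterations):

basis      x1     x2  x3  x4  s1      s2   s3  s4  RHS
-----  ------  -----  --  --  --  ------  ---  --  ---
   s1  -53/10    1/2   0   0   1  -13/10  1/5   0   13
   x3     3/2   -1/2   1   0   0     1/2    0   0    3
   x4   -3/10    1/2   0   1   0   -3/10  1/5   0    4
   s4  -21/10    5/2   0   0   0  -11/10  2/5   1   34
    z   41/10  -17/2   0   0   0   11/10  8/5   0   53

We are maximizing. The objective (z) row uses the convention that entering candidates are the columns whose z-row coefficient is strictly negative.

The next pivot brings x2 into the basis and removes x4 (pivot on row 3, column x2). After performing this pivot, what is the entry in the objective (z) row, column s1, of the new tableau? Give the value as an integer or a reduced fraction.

0

Pivot element is row 3, column x2: 1/2.
Normalize row 3: new (row 3, s1) = 0/(1/2) = 0.
z-row ← z-row − (-17/2)·(new row 3): 0 − (-17/2)·0 = 0.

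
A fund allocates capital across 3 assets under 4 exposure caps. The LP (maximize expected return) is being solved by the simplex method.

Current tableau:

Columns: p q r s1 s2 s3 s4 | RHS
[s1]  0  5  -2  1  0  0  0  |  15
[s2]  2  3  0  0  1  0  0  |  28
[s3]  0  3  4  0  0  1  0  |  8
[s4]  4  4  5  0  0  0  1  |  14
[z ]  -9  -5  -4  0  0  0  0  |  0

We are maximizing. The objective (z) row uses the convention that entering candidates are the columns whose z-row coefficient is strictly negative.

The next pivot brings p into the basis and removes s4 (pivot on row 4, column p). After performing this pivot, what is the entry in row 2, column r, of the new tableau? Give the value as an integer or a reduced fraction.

-5/2

Pivot element is row 4, column p: 4.
Normalize row 4: new (row 4, r) = 5/4 = 5/4.
row 2 ← row 2 − 2·(new row 4): 0 − 2·(5/4) = -5/2.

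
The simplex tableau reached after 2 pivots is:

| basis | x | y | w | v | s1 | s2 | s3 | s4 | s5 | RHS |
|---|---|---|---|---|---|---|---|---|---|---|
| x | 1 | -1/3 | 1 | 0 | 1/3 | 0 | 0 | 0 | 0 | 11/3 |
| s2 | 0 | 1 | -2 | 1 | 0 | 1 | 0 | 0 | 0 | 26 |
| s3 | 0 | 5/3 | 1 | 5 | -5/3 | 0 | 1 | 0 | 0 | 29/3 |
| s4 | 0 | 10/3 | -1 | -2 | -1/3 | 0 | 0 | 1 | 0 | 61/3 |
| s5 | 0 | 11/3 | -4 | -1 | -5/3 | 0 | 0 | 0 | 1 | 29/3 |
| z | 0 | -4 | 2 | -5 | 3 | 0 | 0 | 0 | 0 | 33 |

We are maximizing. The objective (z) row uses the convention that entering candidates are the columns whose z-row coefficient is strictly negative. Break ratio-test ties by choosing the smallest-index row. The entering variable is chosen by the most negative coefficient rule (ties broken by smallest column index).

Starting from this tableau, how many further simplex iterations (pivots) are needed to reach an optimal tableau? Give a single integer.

2

pivot: v in, s3 out → z = 128/3
pivot: y in, s5 out → z = 1483/30
No improving column remains; optimal.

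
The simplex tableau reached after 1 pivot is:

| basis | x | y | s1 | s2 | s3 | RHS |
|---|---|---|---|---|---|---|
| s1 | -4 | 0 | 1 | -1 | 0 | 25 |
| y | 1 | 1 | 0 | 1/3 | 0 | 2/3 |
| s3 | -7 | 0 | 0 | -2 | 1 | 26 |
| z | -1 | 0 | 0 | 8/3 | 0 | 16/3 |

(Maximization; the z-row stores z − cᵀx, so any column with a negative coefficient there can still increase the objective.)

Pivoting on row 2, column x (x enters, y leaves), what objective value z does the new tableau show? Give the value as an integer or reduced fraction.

Minimum ratio for x: (2/3)/1 = 2/3.
z changes by −(z-row coeff of x)·ratio = −(-1)·(2/3) = 2/3.
New z = 16/3 + (2/3) = 6.

6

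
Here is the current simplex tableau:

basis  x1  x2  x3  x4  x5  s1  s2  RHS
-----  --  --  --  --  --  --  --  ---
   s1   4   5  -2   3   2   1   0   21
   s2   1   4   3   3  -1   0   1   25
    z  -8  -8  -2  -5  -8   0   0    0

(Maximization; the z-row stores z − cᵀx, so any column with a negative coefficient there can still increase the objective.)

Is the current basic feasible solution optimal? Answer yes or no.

Column x1 has objective-row coefficient -8, which is negative; an improving pivot exists, so not yet optimal.

no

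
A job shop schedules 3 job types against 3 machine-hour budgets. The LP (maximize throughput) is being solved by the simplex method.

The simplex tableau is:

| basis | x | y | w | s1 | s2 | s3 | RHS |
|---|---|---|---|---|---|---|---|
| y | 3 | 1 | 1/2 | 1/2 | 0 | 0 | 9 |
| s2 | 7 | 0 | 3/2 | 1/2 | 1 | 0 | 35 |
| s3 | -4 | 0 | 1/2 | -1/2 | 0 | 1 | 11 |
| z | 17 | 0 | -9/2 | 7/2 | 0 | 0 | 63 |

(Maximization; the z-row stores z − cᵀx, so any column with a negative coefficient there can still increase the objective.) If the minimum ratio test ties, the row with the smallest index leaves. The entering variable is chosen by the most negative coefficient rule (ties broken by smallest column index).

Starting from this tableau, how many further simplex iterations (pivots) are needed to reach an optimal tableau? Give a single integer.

1

pivot: w in, y out → z = 144
No improving column remains; optimal.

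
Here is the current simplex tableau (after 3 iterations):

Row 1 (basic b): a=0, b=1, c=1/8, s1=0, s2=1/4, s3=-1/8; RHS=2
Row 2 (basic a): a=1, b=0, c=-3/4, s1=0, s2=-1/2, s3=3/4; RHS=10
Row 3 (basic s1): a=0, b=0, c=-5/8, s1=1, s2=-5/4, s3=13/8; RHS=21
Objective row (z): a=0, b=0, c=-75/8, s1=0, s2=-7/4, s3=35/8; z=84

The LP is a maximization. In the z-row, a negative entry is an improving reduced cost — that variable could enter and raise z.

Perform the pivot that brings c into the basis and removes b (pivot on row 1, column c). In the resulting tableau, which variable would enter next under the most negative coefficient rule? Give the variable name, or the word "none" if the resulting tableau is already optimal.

s3

Pivot element 1/8. New z-row = old z-row − (-75/8)·(row 1/(1/8)).
Updated z-row coefficients: a: 0, b: 75, c: 0, s1: 0, s2: 17, s3: -5.
The most negative is -5 in column s3, so s3 would enter next.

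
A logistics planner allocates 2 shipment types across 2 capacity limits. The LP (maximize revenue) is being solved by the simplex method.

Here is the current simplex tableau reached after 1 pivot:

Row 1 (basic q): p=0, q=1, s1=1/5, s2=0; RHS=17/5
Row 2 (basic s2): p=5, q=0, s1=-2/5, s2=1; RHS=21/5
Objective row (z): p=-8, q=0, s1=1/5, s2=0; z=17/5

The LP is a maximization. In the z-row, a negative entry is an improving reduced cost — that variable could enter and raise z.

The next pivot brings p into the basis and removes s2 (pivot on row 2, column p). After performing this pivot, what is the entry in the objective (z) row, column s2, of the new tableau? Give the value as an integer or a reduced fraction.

8/5

Pivot element is row 2, column p: 5.
Normalize row 2: new (row 2, s2) = 1/5 = 1/5.
z-row ← z-row − (-8)·(new row 2): 0 − (-8)·(1/5) = 8/5.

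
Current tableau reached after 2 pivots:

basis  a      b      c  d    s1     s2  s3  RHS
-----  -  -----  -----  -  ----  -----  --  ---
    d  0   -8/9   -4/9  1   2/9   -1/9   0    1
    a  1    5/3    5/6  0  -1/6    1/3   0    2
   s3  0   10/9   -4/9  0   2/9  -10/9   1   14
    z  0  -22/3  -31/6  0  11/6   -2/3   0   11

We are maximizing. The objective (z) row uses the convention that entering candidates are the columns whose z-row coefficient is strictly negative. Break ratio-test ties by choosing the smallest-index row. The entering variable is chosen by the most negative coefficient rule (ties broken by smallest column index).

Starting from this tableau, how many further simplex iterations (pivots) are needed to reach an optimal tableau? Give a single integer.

2

pivot: b in, a out → z = 99/5
pivot: c in, b out → z = 117/5
No improving column remains; optimal.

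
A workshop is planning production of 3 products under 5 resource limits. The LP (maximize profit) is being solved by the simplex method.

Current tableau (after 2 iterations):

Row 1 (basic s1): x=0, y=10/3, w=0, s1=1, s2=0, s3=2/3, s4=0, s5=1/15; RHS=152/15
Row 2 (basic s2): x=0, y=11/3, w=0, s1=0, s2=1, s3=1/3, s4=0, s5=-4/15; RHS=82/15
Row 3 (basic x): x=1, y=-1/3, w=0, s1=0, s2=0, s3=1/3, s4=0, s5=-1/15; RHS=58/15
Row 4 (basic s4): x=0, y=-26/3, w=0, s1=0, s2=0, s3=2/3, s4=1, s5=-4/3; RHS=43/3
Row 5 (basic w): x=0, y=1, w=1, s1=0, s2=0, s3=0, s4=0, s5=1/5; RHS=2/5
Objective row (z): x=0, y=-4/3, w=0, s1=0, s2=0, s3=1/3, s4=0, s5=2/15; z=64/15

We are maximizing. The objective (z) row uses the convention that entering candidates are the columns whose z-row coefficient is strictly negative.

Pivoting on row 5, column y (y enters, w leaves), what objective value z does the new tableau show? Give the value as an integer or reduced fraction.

Minimum ratio for y: (2/5)/1 = 2/5.
z changes by −(z-row coeff of y)·ratio = −(-4/3)·(2/5) = 8/15.
New z = 64/15 + (8/15) = 24/5.

24/5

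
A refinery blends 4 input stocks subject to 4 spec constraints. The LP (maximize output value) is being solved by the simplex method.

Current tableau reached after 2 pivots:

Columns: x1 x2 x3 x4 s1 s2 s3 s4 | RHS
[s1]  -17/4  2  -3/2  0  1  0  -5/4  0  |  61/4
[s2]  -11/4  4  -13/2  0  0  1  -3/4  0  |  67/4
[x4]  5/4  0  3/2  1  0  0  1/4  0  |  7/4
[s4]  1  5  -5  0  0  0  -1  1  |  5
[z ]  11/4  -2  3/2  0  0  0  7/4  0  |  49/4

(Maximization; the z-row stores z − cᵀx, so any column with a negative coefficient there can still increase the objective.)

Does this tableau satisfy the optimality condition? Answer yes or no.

Column x2 has objective-row coefficient -2, which is negative; an improving pivot exists, so not yet optimal.

no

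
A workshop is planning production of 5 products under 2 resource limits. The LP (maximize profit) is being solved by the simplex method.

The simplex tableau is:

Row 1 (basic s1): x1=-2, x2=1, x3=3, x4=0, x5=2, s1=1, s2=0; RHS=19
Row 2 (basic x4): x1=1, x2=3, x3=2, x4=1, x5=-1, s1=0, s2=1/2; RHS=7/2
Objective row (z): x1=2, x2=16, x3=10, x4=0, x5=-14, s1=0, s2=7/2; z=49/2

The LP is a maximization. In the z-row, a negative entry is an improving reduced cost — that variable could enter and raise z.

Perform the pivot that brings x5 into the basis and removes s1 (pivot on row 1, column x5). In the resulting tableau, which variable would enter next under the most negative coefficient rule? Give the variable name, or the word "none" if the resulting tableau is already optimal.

x1

Pivot element 2. New z-row = old z-row − (-14)·(row 1/2).
Updated z-row coefficients: x1: -12, x2: 23, x3: 31, x4: 0, x5: 0, s1: 7, s2: 7/2.
The most negative is -12 in column x1, so x1 would enter next.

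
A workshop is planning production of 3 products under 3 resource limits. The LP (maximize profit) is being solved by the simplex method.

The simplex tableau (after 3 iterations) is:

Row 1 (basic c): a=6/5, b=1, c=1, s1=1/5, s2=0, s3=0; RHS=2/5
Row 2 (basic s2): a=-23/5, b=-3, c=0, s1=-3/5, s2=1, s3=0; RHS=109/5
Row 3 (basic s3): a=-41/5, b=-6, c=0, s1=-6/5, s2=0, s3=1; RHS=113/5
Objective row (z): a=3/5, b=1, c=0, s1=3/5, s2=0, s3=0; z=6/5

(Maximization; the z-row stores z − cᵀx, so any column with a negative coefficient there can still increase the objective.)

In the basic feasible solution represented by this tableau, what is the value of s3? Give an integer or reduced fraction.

113/5

s3 is basic (row 3); its value is the RHS of that row: 113/5.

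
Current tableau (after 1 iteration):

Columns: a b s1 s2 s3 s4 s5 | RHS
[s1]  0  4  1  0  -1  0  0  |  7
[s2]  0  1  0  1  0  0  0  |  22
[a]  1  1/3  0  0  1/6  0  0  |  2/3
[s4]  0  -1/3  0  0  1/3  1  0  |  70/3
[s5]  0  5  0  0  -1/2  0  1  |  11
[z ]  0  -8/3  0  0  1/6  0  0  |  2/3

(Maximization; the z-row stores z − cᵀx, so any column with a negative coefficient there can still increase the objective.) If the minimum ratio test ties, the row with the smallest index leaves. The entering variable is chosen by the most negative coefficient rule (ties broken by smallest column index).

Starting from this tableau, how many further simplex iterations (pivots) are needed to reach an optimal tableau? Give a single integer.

pivot: b in, s1 out → z = 16/3
pivot: s3 in, a out → z = 11/2
No improving column remains; optimal.

2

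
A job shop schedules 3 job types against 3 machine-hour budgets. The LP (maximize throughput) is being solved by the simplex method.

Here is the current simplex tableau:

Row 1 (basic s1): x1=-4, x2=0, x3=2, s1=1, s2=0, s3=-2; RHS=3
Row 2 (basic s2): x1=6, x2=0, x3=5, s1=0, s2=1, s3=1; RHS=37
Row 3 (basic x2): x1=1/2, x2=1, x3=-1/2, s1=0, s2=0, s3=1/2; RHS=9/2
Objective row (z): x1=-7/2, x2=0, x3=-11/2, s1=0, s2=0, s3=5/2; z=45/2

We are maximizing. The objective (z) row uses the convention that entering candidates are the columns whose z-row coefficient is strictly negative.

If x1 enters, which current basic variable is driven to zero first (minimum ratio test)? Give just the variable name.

Ratios: row 1 (s1): entry -4 ≤ 0, skip; row 2 (s2): 37/6 = 37/6; row 3 (x2): (9/2)/(1/2) = 9.
Minimum ratio 37/6 is in the s2 row, so s2 leaves.

s2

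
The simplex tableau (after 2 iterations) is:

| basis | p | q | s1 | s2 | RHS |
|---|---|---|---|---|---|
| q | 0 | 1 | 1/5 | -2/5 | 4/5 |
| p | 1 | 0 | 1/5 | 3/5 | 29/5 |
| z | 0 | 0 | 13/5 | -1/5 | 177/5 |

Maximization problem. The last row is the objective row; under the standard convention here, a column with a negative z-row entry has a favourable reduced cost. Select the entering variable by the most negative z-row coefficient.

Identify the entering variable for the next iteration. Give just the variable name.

Objective-row coefficients: p: 0, q: 0, s1: 13/5, s2: -1/5.
The most negative is -1/5 in column s2, so s2 enters.

s2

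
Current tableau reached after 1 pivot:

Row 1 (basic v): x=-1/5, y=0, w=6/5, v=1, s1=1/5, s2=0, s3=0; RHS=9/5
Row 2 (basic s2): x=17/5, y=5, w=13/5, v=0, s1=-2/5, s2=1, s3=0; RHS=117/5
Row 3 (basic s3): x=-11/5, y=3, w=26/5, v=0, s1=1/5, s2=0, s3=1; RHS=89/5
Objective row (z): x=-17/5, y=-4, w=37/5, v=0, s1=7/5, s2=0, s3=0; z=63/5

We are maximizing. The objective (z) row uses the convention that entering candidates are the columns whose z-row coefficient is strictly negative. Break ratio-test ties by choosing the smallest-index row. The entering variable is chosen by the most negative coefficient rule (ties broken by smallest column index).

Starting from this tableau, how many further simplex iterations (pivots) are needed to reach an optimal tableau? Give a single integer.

pivot: y in, s2 out → z = 783/25
pivot: x in, y out → z = 36
No improving column remains; optimal.

2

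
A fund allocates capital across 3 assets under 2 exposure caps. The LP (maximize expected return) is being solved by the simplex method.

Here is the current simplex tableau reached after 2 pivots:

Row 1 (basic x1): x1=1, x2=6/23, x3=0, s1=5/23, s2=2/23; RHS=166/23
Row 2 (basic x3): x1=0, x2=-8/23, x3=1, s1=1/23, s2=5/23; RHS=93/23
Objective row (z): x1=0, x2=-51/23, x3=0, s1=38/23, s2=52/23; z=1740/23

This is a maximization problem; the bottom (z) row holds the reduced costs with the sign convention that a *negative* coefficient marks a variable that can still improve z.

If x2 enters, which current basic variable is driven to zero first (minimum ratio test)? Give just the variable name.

Ratios: row 1 (x1): (166/23)/(6/23) = 83/3; row 2 (x3): entry -8/23 ≤ 0, skip.
Minimum ratio 83/3 is in the x1 row, so x1 leaves.

x1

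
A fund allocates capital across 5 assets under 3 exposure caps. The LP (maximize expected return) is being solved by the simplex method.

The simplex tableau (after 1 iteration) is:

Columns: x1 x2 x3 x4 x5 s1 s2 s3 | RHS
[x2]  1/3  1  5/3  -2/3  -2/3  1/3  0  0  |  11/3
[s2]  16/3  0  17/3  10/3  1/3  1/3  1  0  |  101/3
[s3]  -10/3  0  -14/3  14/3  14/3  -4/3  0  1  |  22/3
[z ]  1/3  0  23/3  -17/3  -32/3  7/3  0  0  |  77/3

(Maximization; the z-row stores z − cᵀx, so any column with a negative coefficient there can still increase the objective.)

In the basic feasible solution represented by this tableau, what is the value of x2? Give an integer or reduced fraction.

x2 is basic (row 1); its value is the RHS of that row: 11/3.

11/3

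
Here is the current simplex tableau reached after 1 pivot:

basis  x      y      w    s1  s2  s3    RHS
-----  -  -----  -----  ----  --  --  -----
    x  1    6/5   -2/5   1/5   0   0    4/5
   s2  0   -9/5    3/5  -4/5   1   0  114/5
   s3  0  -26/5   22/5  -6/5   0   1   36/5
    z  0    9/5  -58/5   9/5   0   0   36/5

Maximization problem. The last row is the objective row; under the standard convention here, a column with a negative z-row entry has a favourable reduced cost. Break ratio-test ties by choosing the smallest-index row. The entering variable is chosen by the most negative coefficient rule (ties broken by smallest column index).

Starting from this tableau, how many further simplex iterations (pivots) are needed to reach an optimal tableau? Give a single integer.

pivot: w in, s3 out → z = 288/11
pivot: y in, x out → z = 50
No improving column remains; optimal.

2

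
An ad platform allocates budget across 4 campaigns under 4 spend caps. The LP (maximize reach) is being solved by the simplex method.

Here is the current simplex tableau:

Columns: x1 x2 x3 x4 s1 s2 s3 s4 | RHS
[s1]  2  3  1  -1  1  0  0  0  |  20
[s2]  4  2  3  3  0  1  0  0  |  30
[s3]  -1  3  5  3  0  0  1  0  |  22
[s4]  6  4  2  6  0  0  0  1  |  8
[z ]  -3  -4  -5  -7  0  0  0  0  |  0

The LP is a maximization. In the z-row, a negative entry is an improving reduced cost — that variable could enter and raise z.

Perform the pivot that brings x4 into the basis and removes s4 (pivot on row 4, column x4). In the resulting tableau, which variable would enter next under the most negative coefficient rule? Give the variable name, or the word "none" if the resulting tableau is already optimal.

Pivot element 6. New z-row = old z-row − (-7)·(row 4/6).
Updated z-row coefficients: x1: 4, x2: 2/3, x3: -8/3, x4: 0, s1: 0, s2: 0, s3: 0, s4: 7/6.
The most negative is -8/3 in column x3, so x3 would enter next.

x3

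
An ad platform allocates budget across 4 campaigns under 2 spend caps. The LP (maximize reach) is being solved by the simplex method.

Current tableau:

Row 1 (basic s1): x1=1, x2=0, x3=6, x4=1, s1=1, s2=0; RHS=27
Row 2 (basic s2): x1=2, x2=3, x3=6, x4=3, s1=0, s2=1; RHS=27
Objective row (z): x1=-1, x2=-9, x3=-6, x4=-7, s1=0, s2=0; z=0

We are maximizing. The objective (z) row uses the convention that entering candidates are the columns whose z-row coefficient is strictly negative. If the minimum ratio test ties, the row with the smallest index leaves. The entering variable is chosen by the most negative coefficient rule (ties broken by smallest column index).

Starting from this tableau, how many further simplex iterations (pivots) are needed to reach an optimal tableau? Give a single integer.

1

pivot: x2 in, s2 out → z = 81
No improving column remains; optimal.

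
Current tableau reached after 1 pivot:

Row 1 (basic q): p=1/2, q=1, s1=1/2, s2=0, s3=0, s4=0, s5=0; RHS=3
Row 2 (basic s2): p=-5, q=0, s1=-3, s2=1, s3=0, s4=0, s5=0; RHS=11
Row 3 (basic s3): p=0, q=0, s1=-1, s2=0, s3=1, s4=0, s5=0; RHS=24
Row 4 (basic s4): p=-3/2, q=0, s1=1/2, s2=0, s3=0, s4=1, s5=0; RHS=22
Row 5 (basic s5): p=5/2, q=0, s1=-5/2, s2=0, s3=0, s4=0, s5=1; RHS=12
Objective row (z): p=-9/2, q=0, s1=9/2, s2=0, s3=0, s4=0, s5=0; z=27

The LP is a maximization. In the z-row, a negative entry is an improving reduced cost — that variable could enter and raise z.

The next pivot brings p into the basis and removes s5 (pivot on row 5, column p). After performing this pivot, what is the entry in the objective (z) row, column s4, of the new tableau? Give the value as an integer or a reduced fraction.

Pivot element is row 5, column p: 5/2.
Normalize row 5: new (row 5, s4) = 0/(5/2) = 0.
z-row ← z-row − (-9/2)·(new row 5): 0 − (-9/2)·0 = 0.

0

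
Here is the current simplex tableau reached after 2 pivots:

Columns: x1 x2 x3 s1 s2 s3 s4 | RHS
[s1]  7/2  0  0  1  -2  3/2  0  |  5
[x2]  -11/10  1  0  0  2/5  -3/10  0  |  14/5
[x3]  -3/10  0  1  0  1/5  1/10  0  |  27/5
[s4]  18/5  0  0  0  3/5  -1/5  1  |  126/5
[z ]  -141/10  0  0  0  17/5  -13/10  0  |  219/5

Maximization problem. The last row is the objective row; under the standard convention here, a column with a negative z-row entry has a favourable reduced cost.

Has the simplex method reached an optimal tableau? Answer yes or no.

Column x1 has objective-row coefficient -141/10, which is negative; an improving pivot exists, so not yet optimal.

no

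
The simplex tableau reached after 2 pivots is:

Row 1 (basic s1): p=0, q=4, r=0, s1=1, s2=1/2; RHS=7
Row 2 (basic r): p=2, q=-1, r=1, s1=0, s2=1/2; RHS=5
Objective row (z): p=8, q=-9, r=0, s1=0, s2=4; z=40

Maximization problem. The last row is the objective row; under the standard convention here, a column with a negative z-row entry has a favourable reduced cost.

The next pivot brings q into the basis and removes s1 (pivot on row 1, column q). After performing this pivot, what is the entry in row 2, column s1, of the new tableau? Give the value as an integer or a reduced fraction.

Pivot element is row 1, column q: 4.
Normalize row 1: new (row 1, s1) = 1/4 = 1/4.
row 2 ← row 2 − (-1)·(new row 1): 0 − (-1)·(1/4) = 1/4.

1/4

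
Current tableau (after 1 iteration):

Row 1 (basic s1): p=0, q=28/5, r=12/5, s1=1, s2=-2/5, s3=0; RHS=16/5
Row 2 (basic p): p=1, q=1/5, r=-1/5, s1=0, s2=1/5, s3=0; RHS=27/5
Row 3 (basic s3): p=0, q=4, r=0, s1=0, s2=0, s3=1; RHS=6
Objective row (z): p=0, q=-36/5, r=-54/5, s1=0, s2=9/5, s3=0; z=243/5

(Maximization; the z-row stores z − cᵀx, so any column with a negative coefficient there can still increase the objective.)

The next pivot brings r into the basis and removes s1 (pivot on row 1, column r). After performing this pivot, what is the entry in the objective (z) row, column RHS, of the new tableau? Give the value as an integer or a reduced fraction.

63

Pivot element is row 1, column r: 12/5.
Normalize row 1: new (row 1, RHS) = (16/5)/(12/5) = 4/3.
z-row ← z-row − (-54/5)·(new row 1): 243/5 − (-54/5)·(4/3) = 63.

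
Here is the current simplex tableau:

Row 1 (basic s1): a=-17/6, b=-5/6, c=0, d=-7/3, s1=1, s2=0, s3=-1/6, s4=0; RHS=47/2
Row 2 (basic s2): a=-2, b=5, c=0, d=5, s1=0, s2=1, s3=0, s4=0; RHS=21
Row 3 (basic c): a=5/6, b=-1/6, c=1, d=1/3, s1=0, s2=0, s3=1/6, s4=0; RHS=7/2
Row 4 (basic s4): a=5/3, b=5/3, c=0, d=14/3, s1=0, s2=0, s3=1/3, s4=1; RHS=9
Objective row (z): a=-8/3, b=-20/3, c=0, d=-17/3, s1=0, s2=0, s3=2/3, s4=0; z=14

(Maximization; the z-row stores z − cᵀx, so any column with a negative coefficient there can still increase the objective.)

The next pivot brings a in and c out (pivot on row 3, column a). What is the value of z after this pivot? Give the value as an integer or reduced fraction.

Minimum ratio for a: (7/2)/(5/6) = 21/5.
z changes by −(z-row coeff of a)·ratio = −(-8/3)·(21/5) = 56/5.
New z = 14 + (56/5) = 126/5.

126/5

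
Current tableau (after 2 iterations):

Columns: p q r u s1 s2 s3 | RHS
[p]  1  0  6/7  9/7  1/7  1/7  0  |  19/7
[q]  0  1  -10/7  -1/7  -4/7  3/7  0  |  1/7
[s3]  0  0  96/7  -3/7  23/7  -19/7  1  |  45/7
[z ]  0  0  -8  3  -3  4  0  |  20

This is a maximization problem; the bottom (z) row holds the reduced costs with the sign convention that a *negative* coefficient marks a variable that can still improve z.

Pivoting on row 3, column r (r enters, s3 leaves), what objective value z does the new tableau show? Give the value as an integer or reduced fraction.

95/4

Minimum ratio for r: (45/7)/(96/7) = 15/32.
z changes by −(z-row coeff of r)·ratio = −(-8)·(15/32) = 15/4.
New z = 20 + (15/4) = 95/4.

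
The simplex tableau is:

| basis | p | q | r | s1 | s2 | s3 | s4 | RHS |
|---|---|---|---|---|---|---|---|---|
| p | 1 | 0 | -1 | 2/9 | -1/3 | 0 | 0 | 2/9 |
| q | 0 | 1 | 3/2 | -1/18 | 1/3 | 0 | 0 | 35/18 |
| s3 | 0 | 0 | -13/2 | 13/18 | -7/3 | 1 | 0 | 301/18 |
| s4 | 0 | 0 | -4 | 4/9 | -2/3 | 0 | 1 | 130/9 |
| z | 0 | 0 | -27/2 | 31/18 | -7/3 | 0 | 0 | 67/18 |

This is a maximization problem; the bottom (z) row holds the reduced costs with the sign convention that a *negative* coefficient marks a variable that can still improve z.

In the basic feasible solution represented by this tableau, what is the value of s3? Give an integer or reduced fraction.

301/18

s3 is basic (row 3); its value is the RHS of that row: 301/18.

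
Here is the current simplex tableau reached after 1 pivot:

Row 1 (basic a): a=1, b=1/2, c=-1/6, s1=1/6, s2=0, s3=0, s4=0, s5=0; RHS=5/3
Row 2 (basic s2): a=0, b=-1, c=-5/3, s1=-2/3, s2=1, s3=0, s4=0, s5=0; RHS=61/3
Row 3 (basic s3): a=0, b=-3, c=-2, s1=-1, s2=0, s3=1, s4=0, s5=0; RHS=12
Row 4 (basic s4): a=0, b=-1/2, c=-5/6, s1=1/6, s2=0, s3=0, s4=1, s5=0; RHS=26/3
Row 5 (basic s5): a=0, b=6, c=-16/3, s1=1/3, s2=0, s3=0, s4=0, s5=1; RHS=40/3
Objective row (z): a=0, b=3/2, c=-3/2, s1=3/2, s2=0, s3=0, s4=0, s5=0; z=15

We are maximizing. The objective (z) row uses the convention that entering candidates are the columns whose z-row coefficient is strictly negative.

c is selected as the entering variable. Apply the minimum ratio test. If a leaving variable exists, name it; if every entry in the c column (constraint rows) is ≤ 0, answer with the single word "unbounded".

c-column entries: row 1: -1/6, row 2: -5/3, row 3: -2, row 4: -5/6, row 5: -16/3. All ≤ 0, so c can increase without bound; the LP is unbounded in this direction.

unbounded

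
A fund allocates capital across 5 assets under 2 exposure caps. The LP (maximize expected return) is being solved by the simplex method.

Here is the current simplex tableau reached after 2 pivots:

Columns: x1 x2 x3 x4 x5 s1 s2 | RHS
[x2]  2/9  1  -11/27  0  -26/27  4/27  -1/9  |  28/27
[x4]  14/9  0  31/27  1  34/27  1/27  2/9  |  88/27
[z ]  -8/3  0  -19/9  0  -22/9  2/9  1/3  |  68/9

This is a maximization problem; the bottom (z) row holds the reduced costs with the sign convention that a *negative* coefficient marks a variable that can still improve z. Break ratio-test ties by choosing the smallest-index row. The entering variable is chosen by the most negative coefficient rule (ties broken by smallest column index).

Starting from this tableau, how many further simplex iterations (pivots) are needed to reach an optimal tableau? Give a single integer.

2

pivot: x1 in, x4 out → z = 92/7
pivot: x5 in, x1 out → z = 236/17
No improving column remains; optimal.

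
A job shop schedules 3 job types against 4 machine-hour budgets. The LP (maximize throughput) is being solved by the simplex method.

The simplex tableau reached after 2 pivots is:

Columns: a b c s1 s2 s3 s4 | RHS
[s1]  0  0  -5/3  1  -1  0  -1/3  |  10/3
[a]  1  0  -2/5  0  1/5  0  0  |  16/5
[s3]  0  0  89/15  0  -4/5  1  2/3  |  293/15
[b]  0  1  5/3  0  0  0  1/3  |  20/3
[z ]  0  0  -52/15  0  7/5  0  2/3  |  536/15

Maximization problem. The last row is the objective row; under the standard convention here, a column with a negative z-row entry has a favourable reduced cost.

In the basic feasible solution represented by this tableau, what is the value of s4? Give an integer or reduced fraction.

s4 is nonbasic (not in the basis column), so its value in the current BFS is 0.

0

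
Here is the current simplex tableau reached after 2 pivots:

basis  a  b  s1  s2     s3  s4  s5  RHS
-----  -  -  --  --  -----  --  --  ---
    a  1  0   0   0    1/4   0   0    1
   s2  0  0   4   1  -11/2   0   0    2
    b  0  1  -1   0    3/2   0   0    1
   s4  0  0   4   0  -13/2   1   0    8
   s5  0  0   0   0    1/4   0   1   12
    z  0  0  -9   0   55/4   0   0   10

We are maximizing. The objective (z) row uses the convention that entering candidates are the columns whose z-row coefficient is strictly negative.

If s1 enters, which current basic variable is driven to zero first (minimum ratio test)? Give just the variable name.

s2

Ratios: row 1 (a): entry 0 ≤ 0, skip; row 2 (s2): 2/4 = 1/2; row 3 (b): entry -1 ≤ 0, skip; row 4 (s4): 8/4 = 2; row 5 (s5): entry 0 ≤ 0, skip.
Minimum ratio 1/2 is in the s2 row, so s2 leaves.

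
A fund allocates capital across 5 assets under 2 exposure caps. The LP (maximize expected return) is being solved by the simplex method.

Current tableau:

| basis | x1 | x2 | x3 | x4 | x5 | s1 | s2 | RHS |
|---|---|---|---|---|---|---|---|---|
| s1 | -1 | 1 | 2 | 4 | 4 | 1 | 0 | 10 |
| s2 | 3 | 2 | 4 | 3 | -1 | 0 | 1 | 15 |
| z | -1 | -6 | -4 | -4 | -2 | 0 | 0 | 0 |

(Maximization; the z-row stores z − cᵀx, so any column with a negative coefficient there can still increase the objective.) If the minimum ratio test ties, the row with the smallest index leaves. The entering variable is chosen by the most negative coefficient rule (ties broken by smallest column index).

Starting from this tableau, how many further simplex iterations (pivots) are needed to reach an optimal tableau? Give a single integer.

pivot: x2 in, s2 out → z = 45
pivot: x5 in, s1 out → z = 430/9
No improving column remains; optimal.

2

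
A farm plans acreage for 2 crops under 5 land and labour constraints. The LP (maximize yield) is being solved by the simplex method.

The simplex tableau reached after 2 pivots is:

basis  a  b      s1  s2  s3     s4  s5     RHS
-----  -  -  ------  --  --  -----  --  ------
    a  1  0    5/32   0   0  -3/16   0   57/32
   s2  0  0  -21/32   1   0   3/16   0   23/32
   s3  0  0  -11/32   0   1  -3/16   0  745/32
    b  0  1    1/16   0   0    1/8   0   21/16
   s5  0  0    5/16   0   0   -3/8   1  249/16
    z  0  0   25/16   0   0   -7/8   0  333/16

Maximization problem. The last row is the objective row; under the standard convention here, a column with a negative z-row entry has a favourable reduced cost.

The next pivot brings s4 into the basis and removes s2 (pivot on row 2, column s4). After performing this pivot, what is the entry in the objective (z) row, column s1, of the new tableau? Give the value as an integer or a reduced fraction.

Pivot element is row 2, column s4: 3/16.
Normalize row 2: new (row 2, s1) = (-21/32)/(3/16) = -7/2.
z-row ← z-row − (-7/8)·(new row 2): 25/16 − (-7/8)·(-7/2) = -3/2.

-3/2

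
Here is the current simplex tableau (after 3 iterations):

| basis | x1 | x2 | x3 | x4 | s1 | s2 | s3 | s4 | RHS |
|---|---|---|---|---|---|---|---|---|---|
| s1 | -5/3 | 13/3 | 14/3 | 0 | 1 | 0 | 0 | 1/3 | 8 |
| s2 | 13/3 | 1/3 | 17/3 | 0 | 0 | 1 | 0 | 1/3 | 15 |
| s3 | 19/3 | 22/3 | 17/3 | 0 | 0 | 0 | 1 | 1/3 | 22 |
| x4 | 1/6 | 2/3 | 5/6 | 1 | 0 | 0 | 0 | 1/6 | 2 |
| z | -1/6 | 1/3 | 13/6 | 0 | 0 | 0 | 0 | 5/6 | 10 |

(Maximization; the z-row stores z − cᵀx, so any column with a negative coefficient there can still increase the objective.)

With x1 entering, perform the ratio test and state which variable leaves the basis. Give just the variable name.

s2

Ratios: row 1 (s1): entry -5/3 ≤ 0, skip; row 2 (s2): 15/(13/3) = 45/13; row 3 (s3): 22/(19/3) = 66/19; row 4 (x4): 2/(1/6) = 12.
Minimum ratio 45/13 is in the s2 row, so s2 leaves.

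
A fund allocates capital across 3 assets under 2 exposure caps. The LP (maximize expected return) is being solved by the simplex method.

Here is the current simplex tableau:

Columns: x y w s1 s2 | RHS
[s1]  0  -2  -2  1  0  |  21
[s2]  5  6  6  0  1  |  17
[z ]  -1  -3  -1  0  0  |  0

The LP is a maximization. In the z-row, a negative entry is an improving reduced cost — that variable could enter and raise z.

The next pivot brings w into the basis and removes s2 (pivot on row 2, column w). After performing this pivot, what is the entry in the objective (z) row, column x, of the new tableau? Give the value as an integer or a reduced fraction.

-1/6

Pivot element is row 2, column w: 6.
Normalize row 2: new (row 2, x) = 5/6 = 5/6.
z-row ← z-row − (-1)·(new row 2): -1 − (-1)·(5/6) = -1/6.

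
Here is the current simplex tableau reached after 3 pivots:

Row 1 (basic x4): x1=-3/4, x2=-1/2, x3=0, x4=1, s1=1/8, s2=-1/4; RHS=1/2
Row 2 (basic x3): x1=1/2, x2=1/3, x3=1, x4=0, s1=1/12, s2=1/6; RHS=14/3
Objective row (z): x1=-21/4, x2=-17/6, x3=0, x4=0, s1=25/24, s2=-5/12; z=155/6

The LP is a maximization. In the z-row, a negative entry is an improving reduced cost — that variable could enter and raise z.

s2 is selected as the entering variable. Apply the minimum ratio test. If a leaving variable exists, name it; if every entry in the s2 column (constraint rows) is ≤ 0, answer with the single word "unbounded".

Ratios: row 1 (x4): entry -1/4 ≤ 0, skip; row 2 (x3): (14/3)/(1/6) = 28.
Minimum ratio is in the x3 row, so x3 leaves.

x3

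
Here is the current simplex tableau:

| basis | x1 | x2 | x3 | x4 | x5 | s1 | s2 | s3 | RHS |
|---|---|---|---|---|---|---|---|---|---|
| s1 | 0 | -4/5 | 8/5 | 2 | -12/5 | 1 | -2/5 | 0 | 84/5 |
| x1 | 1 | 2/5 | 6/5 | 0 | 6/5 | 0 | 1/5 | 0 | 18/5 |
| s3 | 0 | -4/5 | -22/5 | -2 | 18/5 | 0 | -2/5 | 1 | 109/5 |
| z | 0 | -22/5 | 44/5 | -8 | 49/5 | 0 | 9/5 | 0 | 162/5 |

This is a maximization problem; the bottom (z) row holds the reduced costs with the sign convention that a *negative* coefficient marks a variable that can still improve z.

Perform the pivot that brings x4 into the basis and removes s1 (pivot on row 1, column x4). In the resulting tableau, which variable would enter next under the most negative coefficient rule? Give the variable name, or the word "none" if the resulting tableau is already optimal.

x2

Pivot element 2. New z-row = old z-row − (-8)·(row 1/2).
Updated z-row coefficients: x1: 0, x2: -38/5, x3: 76/5, x4: 0, x5: 1/5, s1: 4, s2: 1/5, s3: 0.
The most negative is -38/5 in column x2, so x2 would enter next.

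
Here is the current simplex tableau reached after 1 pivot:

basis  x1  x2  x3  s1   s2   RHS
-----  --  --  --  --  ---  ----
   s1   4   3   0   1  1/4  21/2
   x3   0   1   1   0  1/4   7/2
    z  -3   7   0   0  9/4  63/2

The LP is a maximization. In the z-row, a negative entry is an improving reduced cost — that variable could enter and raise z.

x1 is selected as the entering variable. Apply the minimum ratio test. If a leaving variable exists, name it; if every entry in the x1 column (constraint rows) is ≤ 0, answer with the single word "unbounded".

Ratios: row 1 (s1): (21/2)/4 = 21/8; row 2 (x3): entry 0 ≤ 0, skip.
Minimum ratio is in the s1 row, so s1 leaves.

s1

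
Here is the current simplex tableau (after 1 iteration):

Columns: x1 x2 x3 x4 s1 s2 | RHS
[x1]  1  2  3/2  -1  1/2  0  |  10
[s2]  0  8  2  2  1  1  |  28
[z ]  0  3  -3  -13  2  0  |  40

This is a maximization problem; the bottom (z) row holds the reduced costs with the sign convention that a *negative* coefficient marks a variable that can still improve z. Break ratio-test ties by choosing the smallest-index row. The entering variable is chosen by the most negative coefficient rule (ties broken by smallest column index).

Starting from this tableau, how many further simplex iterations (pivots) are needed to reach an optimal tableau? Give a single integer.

1

pivot: x4 in, s2 out → z = 222
No improving column remains; optimal.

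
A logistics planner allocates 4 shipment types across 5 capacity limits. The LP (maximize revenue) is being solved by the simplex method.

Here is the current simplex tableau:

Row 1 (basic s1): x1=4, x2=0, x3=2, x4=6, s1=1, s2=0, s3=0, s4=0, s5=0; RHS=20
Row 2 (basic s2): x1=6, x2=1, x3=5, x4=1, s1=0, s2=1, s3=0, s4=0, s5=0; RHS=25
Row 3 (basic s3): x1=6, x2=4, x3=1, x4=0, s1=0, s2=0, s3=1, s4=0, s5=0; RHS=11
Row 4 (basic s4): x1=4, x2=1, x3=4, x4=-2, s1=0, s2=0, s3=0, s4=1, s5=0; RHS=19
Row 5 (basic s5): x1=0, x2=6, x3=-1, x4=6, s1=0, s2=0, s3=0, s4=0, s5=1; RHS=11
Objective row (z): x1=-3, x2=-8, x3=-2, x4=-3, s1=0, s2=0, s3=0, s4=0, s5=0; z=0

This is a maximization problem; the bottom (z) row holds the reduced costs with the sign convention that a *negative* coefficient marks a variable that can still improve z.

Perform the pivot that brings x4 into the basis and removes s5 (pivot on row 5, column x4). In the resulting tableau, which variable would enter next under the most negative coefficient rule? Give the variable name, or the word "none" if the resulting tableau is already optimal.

Pivot element 6. New z-row = old z-row − (-3)·(row 5/6).
Updated z-row coefficients: x1: -3, x2: -5, x3: -5/2, x4: 0, s1: 0, s2: 0, s3: 0, s4: 0, s5: 1/2.
The most negative is -5 in column x2, so x2 would enter next.

x2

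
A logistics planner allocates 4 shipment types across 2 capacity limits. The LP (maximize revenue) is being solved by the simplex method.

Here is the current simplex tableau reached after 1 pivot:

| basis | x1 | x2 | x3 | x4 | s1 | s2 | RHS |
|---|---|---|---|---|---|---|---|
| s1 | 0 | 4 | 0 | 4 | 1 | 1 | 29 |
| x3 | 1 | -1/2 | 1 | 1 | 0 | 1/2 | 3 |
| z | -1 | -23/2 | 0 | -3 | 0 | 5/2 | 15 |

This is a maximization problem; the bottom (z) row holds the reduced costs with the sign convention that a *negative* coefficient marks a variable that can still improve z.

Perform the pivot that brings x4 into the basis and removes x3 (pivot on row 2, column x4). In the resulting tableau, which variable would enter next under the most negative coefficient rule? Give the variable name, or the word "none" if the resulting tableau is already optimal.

Pivot element 1. New z-row = old z-row − (-3)·(row 2/1).
Updated z-row coefficients: x1: 2, x2: -13, x3: 3, x4: 0, s1: 0, s2: 4.
The most negative is -13 in column x2, so x2 would enter next.

x2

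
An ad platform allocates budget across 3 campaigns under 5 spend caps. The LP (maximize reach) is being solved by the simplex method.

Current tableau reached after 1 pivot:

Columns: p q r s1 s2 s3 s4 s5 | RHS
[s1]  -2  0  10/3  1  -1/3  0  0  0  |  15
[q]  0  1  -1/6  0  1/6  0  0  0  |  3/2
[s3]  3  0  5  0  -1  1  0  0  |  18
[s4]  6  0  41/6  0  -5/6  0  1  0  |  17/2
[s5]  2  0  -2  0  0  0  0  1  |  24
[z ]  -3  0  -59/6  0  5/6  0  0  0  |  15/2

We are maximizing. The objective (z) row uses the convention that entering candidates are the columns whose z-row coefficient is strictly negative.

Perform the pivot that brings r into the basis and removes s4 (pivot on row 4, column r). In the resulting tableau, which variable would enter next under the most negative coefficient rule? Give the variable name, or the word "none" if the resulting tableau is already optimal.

Pivot element 41/6. New z-row = old z-row − (-59/6)·(row 4/(41/6)).
Updated z-row coefficients: p: 231/41, q: 0, r: 0, s1: 0, s2: -15/41, s3: 0, s4: 59/41, s5: 0.
The most negative is -15/41 in column s2, so s2 would enter next.

s2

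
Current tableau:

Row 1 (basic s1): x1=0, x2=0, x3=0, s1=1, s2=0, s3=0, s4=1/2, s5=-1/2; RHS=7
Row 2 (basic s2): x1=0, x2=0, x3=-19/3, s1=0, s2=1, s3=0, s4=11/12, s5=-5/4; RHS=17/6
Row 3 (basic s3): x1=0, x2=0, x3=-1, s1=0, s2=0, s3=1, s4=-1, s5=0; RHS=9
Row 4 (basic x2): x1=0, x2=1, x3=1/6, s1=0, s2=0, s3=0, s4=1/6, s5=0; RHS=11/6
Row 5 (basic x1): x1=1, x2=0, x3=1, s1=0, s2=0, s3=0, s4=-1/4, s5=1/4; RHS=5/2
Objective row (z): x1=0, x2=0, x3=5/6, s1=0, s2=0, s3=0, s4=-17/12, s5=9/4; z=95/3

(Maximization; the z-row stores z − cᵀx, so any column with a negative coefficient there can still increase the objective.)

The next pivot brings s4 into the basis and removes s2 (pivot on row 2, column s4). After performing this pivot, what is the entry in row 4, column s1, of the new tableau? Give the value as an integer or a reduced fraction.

Pivot element is row 2, column s4: 11/12.
Normalize row 2: new (row 2, s1) = 0/(11/12) = 0.
row 4 ← row 4 − (1/6)·(new row 2): 0 − (1/6)·0 = 0.

0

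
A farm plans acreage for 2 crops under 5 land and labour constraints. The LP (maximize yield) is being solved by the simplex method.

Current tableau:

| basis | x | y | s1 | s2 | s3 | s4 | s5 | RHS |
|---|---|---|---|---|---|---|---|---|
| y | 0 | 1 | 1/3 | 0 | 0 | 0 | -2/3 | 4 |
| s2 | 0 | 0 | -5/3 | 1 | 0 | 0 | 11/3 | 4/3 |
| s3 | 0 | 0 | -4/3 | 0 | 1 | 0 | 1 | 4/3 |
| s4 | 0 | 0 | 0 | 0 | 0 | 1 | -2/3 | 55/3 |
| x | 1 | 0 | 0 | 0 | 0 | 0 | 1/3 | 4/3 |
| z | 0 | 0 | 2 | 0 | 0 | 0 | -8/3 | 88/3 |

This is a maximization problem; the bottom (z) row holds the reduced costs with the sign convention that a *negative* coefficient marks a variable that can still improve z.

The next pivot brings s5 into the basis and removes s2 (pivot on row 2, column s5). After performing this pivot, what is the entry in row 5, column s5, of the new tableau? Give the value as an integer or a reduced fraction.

0

Pivot element is row 2, column s5: 11/3.
Normalize row 2: new (row 2, s5) = (11/3)/(11/3) = 1.
row 5 ← row 5 − (1/3)·(new row 2): 1/3 − (1/3)·1 = 0.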